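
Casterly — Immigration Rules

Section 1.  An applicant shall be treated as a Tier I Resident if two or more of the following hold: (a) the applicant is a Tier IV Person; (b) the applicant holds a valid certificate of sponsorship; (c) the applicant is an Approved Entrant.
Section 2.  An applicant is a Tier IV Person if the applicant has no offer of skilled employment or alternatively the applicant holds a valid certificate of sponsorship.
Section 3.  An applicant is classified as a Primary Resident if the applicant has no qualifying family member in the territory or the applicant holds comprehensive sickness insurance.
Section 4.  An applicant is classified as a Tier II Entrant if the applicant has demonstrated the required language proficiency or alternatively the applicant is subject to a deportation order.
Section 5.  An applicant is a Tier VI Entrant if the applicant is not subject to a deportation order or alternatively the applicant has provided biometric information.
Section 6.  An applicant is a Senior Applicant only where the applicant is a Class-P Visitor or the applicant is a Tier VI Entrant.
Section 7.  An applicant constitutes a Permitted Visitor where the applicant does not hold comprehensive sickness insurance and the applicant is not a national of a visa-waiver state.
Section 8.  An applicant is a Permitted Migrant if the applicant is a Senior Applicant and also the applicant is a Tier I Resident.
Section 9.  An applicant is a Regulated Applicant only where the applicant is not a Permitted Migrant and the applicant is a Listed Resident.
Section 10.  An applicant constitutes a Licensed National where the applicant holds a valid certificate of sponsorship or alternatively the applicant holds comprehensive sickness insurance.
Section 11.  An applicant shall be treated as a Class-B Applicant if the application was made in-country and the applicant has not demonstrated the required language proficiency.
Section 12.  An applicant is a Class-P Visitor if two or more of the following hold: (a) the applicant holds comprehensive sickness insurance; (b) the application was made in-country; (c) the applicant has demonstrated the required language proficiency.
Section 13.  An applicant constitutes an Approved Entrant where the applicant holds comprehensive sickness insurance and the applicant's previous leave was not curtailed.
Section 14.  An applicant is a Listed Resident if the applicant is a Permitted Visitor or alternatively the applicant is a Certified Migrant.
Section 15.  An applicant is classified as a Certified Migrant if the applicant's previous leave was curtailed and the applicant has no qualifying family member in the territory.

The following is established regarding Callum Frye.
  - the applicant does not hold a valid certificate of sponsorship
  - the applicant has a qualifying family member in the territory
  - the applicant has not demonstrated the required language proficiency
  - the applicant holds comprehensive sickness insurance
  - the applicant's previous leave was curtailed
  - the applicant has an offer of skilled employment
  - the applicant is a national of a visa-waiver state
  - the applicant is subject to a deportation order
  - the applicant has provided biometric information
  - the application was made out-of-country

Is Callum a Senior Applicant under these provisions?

Under section 12: the applicant holds comprehensive sickness insurance? yes; the application was made in-country? no; the applicant has demonstrated the required language proficiency? no — 1 of 3 hold (need ≥2) → not satisfied.
Under section 5: the applicant is not subject to a deportation order? no; or the applicant has provided biometric information? yes. So the applicant is a Tier VI Entrant.
Under section 6: Class-P Visitor (section 12)? no; or Tier VI Entrant (section 5)? yes. So the applicant is a Senior Applicant.

Yes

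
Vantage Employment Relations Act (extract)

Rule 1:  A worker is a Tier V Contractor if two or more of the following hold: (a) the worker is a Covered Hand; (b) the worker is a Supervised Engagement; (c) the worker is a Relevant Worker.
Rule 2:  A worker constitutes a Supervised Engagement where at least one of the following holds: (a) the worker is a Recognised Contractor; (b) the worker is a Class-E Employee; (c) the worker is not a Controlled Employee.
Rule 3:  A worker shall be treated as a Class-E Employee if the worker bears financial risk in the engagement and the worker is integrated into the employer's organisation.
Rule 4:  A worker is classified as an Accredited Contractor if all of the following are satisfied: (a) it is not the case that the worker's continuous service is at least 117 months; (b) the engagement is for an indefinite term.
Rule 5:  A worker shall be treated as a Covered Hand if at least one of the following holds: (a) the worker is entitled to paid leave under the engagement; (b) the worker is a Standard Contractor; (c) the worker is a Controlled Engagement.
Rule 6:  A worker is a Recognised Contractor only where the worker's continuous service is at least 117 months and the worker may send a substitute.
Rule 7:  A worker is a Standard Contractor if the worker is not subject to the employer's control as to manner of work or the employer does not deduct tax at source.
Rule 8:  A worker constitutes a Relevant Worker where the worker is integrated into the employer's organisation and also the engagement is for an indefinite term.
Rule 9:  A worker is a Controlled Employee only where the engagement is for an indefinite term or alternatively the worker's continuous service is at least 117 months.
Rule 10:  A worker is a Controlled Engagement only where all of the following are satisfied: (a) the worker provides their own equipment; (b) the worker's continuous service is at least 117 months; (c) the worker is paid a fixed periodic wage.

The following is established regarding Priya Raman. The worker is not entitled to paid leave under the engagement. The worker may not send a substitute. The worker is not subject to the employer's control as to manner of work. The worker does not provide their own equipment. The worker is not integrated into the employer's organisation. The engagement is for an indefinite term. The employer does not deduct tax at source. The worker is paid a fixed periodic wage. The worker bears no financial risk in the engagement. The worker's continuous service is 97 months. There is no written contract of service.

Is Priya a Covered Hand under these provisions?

Under rule 7: the worker is not subject to the employer's control as to manner of work? yes; or the employer does not deduct tax at source? yes. So the worker is a Standard Contractor.
Under rule 10: the worker provides their own equipment? no; and worker's continuous service: 97 months ≥ 117 months? no; and the worker is paid a fixed periodic wage? yes. So the worker is not a Controlled Engagement.
Under rule 5: the worker is entitled to paid leave under the engagement? no; or Standard Contractor (rule 7)? yes; or Controlled Engagement (rule 10)? no. So the worker is a Covered Hand.

Yes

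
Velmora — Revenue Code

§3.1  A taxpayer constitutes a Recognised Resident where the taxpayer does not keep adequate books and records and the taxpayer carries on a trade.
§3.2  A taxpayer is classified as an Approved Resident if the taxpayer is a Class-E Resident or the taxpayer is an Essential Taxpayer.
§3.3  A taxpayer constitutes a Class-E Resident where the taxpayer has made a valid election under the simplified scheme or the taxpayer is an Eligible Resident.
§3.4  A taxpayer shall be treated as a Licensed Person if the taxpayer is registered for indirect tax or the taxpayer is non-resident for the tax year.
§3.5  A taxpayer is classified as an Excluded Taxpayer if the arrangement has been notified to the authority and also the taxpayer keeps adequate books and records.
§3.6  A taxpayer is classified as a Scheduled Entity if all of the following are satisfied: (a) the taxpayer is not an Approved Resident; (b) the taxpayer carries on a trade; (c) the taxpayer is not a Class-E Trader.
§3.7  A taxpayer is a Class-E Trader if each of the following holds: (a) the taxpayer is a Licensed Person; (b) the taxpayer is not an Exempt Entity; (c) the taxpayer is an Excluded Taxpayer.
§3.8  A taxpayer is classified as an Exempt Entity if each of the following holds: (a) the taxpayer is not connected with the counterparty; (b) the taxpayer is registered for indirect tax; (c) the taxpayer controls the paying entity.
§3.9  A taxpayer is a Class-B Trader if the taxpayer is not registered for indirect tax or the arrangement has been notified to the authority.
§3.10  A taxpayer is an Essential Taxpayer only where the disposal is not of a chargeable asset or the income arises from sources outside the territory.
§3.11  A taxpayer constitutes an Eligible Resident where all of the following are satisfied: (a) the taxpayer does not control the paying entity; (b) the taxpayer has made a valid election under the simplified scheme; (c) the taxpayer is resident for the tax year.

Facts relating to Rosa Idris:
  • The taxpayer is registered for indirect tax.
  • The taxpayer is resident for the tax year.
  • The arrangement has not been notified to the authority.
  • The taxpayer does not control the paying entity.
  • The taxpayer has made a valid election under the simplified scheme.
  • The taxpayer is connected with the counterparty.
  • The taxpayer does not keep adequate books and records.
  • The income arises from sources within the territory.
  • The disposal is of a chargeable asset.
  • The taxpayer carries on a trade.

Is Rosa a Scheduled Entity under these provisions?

No

Under §3.11: the taxpayer does not control the paying entity? yes; and the taxpayer has made a valid election under the simplified scheme? yes; and the taxpayer is resident for the tax year? yes. So the taxpayer is an Eligible Resident.
Under §3.3: the taxpayer has made a valid election under the simplified scheme? yes; or Eligible Resident (§3.11)? yes. So the taxpayer is a Class-E Resident.
Under §3.10: the disposal is not of a chargeable asset? no; or the income arises from sources outside the territory? no. So the taxpayer is not an Essential Taxpayer.
Under §3.2: Class-E Resident (§3.3)? yes; or Essential Taxpayer (§3.10)? no. So the taxpayer is an Approved Resident.
Under §3.4: the taxpayer is registered for indirect tax? yes; or the taxpayer is non-resident for the tax year? no. So the taxpayer is a Licensed Person.
Under §3.8: the taxpayer is not connected with the counterparty? no; and the taxpayer is registered for indirect tax? yes; and the taxpayer controls the paying entity? no. So the taxpayer is not an Exempt Entity.
Under §3.5: the arrangement has been notified to the authority? no; and the taxpayer keeps adequate books and records? no. So the taxpayer is not an Excluded Taxpayer.
Under §3.7: Licensed Person (§3.4)? yes; and not an Exempt Entity (§3.8)? yes; and Excluded Taxpayer (§3.5)? no. So the taxpayer is not a Class-E Trader.
Under §3.6: not an Approved Resident (§3.2)? no; and the taxpayer carries on a trade? yes; and not a Class-E Trader (§3.7)? yes. So the taxpayer is not a Scheduled Entity.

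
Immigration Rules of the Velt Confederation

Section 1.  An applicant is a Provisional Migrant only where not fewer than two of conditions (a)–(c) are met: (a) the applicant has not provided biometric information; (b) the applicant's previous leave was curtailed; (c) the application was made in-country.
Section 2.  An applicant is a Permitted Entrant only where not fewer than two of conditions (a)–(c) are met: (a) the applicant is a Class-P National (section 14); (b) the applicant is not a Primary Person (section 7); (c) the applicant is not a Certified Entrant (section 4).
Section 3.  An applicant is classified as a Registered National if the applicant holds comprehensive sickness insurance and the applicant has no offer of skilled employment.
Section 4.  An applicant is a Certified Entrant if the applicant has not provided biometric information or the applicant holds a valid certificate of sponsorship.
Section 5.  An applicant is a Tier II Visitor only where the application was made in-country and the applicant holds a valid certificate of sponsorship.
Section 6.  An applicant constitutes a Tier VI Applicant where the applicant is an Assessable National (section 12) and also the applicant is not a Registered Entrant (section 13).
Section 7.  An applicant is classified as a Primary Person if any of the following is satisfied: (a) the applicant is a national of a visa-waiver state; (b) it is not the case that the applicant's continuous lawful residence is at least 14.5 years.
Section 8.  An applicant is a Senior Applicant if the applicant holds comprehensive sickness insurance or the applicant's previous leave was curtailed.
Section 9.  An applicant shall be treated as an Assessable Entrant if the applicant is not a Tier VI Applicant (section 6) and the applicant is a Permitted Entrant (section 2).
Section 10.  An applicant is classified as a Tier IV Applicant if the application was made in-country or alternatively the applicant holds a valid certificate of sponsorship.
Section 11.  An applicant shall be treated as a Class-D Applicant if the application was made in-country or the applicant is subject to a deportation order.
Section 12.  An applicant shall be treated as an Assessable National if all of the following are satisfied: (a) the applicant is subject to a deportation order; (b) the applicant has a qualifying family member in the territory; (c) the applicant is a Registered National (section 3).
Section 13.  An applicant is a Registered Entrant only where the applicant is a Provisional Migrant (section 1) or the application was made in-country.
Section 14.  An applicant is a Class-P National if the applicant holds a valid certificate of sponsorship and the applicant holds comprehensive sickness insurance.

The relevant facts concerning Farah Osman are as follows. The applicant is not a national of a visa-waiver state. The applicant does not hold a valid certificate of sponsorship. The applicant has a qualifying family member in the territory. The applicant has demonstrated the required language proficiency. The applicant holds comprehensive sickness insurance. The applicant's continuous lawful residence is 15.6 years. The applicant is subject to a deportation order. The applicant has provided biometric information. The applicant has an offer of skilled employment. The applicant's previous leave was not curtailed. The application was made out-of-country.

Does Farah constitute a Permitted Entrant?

section 14 — Class-P National: [the applicant holds a valid certificate of sponsorship? no] AND [the applicant holds comprehensive sickness insurance? yes] → not satisfied.
section 7 — Primary Person: [the applicant is a national of a visa-waiver state? no] OR [applicant's continuous lawful residence: 15.6 years ≥ 14.5 years? yes, so negated condition no] → not satisfied.
section 4 — Certified Entrant: [the applicant has not provided biometric information? no] OR [the applicant holds a valid certificate of sponsorship? no] → not satisfied.
section 2 — Permitted Entrant: Class-P National (section 14)? no; not a Primary Person (section 7)? yes; not a Certified Entrant (section 4)? yes — 2 of 3 hold (need ≥2) → satisfied.

Yes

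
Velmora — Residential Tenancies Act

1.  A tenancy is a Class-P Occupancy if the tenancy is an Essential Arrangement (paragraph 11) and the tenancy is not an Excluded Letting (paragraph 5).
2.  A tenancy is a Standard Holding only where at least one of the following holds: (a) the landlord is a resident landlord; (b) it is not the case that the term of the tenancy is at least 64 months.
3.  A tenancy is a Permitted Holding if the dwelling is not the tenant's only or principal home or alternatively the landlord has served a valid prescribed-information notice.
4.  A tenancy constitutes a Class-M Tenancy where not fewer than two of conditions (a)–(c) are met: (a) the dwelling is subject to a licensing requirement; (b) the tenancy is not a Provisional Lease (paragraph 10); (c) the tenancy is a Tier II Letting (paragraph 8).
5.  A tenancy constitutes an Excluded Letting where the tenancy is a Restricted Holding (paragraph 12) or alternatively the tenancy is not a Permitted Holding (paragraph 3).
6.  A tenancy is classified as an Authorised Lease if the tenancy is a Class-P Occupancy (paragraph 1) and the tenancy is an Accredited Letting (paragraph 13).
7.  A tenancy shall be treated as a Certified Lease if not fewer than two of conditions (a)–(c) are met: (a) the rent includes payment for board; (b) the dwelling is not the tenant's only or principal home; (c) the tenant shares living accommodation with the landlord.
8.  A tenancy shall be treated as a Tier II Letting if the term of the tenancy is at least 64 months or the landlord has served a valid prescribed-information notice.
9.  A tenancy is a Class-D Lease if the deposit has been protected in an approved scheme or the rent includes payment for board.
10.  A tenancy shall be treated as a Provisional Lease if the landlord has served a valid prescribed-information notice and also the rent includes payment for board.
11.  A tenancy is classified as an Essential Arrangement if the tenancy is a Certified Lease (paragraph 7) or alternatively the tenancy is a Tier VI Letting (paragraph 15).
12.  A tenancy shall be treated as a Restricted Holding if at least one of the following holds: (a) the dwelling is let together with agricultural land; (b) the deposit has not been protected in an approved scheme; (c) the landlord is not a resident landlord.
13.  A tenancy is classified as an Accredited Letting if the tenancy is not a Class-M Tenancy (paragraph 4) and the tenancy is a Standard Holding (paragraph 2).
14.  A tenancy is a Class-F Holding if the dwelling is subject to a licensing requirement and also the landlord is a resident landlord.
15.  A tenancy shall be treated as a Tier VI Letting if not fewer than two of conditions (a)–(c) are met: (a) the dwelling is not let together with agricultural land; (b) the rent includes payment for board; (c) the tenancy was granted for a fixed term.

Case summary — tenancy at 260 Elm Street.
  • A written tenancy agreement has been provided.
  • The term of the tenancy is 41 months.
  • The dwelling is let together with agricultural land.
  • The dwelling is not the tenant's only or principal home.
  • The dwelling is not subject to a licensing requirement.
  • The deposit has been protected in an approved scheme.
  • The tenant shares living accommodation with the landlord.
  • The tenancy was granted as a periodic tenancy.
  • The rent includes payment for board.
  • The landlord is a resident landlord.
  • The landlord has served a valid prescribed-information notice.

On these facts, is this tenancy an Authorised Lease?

Under paragraph 7: the rent includes payment for board? yes; the dwelling is not the tenant's only or principal home? yes; the tenant shares living accommodation with the landlord? yes — 3 of 3 hold (need ≥2) → satisfied.
Under paragraph 15: the dwelling is not let together with agricultural land? no; the rent includes payment for board? yes; the tenancy was granted for a fixed term? no — 1 of 3 hold (need ≥2) → not satisfied.
Under paragraph 11: Certified Lease (paragraph 7)? yes; or Tier VI Letting (paragraph 15)? no. So the tenancy is an Essential Arrangement.
Under paragraph 12: the dwelling is let together with agricultural land? yes; or the deposit has not been protected in an approved scheme? no; or the landlord is not a resident landlord? no. So the tenancy is a Restricted Holding.
Under paragraph 3: the dwelling is not the tenant's only or principal home? yes; or the landlord has served a valid prescribed-information notice? yes. So the tenancy is a Permitted Holding.
Under paragraph 5: Restricted Holding (paragraph 12)? yes; or not a Permitted Holding (paragraph 3)? no. So the tenancy is an Excluded Letting.
Under paragraph 1: Essential Arrangement (paragraph 11)? yes; and not an Excluded Letting (paragraph 5)? no. So the tenancy is not a Class-P Occupancy.
Under paragraph 10: the landlord has served a valid prescribed-information notice? yes; and the rent includes payment for board? yes. So the tenancy is a Provisional Lease.
Under paragraph 8: term of the tenancy: 41 months ≥ 64 months? no; or the landlord has served a valid prescribed-information notice? yes. So the tenancy is a Tier II Letting.
Under paragraph 4: the dwelling is subject to a licensing requirement? no; not a Provisional Lease (paragraph 10)? no; Tier II Letting (paragraph 8)? yes — 1 of 3 hold (need ≥2) → not satisfied.
Under paragraph 2: the landlord is a resident landlord? yes; or term of the tenancy: 41 months ≥ 64 months? no, so negated condition yes. So the tenancy is a Standard Holding.
Under paragraph 13: not a Class-M Tenancy (paragraph 4)? yes; and Standard Holding (paragraph 2)? yes. So the tenancy is an Accredited Letting.
Under paragraph 6: Class-P Occupancy (paragraph 1)? no; and Accredited Letting (paragraph 13)? yes. So the tenancy is not an Authorised Lease.

No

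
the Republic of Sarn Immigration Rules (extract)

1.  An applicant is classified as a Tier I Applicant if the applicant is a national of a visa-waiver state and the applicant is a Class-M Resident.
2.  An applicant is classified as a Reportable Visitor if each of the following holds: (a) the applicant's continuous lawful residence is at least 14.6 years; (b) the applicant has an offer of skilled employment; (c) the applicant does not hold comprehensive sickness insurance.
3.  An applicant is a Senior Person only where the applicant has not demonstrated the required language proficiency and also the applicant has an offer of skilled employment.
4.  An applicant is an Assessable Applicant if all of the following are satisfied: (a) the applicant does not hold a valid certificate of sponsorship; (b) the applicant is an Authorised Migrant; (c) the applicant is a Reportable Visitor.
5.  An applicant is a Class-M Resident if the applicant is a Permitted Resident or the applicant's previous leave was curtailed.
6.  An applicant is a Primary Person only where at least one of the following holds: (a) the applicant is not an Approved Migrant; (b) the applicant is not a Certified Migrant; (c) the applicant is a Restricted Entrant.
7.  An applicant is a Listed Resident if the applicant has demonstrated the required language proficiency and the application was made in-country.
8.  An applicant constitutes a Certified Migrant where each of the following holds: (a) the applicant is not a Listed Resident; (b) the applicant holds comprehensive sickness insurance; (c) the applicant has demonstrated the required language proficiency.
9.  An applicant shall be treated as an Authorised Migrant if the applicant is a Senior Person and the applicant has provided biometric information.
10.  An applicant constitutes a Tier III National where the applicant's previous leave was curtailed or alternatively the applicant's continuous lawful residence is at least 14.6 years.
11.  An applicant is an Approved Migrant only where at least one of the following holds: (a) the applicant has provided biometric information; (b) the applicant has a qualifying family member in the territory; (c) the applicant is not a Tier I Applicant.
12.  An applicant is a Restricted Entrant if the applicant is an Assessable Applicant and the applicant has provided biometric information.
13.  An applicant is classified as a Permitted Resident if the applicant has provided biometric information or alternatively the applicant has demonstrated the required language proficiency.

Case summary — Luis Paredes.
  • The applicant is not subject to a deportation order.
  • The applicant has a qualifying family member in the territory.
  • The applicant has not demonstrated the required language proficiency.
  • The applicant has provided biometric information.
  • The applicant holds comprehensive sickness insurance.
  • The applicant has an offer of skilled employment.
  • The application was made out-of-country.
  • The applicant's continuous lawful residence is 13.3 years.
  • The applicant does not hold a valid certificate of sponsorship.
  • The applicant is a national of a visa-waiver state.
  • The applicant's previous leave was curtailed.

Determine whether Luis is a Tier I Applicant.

Under paragraph 13: the applicant has provided biometric information? yes; or the applicant has demonstrated the required language proficiency? no. So the applicant is a Permitted Resident.
Under paragraph 5: Permitted Resident (paragraph 13)? yes; or the applicant's previous leave was curtailed? yes. So the applicant is a Class-M Resident.
Under paragraph 1: the applicant is a national of a visa-waiver state? yes; and Class-M Resident (paragraph 5)? yes. So the applicant is a Tier I Applicant.

Yes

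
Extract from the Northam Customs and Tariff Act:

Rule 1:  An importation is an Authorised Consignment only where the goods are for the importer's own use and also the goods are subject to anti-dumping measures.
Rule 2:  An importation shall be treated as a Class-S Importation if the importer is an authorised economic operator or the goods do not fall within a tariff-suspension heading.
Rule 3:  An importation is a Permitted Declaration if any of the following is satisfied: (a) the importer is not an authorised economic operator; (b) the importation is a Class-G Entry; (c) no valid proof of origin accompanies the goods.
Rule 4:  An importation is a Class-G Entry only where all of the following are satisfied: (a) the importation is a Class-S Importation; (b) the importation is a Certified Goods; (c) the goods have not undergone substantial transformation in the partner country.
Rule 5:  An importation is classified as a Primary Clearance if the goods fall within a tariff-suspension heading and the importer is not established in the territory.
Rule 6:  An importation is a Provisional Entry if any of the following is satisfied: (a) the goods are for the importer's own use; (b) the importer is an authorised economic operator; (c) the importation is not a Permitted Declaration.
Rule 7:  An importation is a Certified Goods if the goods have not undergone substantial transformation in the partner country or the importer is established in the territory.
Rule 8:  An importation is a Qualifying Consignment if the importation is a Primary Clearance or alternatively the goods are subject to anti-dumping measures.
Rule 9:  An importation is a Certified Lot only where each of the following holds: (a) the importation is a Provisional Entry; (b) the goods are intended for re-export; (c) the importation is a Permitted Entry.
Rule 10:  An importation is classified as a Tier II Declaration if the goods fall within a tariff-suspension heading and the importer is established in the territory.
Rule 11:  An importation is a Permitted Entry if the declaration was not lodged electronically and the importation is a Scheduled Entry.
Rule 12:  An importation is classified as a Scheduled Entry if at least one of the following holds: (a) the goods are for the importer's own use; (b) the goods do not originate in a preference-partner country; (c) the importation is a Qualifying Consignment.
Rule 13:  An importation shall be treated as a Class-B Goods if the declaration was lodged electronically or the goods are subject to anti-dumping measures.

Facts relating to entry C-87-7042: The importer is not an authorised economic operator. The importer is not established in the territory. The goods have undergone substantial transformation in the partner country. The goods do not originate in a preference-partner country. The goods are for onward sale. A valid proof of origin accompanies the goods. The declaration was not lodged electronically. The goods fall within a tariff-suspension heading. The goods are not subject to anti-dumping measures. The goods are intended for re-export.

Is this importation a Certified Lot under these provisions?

No

rule 2 — Class-S Importation: [the importer is an authorised economic operator? no] OR [the goods do not fall within a tariff-suspension heading? no] → not satisfied.
rule 7 — Certified Goods: [the goods have not undergone substantial transformation in the partner country? no] OR [the importer is established in the territory? no] → not satisfied.
rule 4 — Class-G Entry: [Class-S Importation (rule 2)? no] AND [Certified Goods (rule 7)? no] AND [the goods have not undergone substantial transformation in the partner country? no] → not satisfied.
rule 3 — Permitted Declaration: [the importer is not an authorised economic operator? yes] OR [Class-G Entry (rule 4)? no] OR [no valid proof of origin accompanies the goods? no] → satisfied.
rule 6 — Provisional Entry: [the goods are for the importer's own use? no] OR [the importer is an authorised economic operator? no] OR [not a Permitted Declaration (rule 3)? no] → not satisfied.
rule 5 — Primary Clearance: [the goods fall within a tariff-suspension heading? yes] AND [the importer is not established in the territory? yes] → satisfied.
rule 8 — Qualifying Consignment: [Primary Clearance (rule 5)? yes] OR [the goods are subject to anti-dumping measures? no] → satisfied.
rule 12 — Scheduled Entry: [the goods are for the importer's own use? no] OR [the goods do not originate in a preference-partner country? yes] OR [Qualifying Consignment (rule 8)? yes] → satisfied.
rule 11 — Permitted Entry: [the declaration was not lodged electronically? yes] AND [Scheduled Entry (rule 12)? yes] → satisfied.
rule 9 — Certified Lot: [Provisional Entry (rule 6)? no] AND [the goods are intended for re-export? yes] AND [Permitted Entry (rule 11)? yes] → not satisfied.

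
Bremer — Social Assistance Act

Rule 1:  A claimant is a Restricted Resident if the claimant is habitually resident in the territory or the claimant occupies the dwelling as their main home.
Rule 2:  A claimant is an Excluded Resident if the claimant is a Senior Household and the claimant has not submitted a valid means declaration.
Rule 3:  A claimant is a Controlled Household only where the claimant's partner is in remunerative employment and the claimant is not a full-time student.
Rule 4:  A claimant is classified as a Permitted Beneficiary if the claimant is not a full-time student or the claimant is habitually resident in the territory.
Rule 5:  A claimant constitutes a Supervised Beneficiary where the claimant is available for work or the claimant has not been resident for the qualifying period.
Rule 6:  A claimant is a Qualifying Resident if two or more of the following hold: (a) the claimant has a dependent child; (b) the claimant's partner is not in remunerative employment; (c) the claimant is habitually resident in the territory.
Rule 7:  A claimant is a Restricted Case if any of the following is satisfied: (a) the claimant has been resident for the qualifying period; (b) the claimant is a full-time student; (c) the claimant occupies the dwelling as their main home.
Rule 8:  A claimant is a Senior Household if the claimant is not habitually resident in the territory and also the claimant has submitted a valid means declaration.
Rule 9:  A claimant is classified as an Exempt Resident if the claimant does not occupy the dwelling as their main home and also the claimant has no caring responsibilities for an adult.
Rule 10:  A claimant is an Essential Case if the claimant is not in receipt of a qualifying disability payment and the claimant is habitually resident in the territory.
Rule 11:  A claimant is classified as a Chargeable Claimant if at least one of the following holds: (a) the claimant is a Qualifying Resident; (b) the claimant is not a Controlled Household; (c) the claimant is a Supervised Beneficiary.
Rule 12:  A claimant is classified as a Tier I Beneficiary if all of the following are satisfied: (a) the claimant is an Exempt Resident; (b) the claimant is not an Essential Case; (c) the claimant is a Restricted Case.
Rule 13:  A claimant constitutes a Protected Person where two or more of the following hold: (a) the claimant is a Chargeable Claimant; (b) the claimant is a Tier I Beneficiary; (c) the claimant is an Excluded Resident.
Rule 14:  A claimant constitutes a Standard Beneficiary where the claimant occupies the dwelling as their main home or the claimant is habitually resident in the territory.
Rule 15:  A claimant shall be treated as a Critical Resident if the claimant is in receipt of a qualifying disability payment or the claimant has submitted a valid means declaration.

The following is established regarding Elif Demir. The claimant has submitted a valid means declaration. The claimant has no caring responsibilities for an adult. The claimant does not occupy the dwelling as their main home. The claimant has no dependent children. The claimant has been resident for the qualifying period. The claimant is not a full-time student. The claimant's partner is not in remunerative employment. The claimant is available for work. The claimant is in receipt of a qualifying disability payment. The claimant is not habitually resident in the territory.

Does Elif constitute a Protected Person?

Yes

rule 6 — Qualifying Resident: the claimant has a dependent child? no; the claimant's partner is not in remunerative employment? yes; the claimant is habitually resident in the territory? no — 1 of 3 hold (need ≥2) → not satisfied.
rule 3 — Controlled Household: [the claimant's partner is in remunerative employment? no] AND [the claimant is not a full-time student? yes] → not satisfied.
rule 5 — Supervised Beneficiary: [the claimant is available for work? yes] OR [the claimant has not been resident for the qualifying period? no] → satisfied.
rule 11 — Chargeable Claimant: [Qualifying Resident (rule 6)? no] OR [not a Controlled Household (rule 3)? yes] OR [Supervised Beneficiary (rule 5)? yes] → satisfied.
rule 9 — Exempt Resident: [the claimant does not occupy the dwelling as their main home? yes] AND [the claimant has no caring responsibilities for an adult? yes] → satisfied.
rule 10 — Essential Case: [the claimant is not in receipt of a qualifying disability payment? no] AND [the claimant is habitually resident in the territory? no] → not satisfied.
rule 7 — Restricted Case: [the claimant has been resident for the qualifying period? yes] OR [the claimant is a full-time student? no] OR [the claimant occupies the dwelling as their main home? no] → satisfied.
rule 12 — Tier I Beneficiary: [Exempt Resident (rule 9)? yes] AND [not an Essential Case (rule 10)? yes] AND [Restricted Case (rule 7)? yes] → satisfied.
rule 8 — Senior Household: [the claimant is not habitually resident in the territory? yes] AND [the claimant has submitted a valid means declaration? yes] → satisfied.
rule 2 — Excluded Resident: [Senior Household (rule 8)? yes] AND [the claimant has not submitted a valid means declaration? no] → not satisfied.
rule 13 — Protected Person: Chargeable Claimant (rule 11)? yes; Tier I Beneficiary (rule 12)? yes; Excluded Resident (rule 2)? no — 2 of 3 hold (need ≥2) → satisfied.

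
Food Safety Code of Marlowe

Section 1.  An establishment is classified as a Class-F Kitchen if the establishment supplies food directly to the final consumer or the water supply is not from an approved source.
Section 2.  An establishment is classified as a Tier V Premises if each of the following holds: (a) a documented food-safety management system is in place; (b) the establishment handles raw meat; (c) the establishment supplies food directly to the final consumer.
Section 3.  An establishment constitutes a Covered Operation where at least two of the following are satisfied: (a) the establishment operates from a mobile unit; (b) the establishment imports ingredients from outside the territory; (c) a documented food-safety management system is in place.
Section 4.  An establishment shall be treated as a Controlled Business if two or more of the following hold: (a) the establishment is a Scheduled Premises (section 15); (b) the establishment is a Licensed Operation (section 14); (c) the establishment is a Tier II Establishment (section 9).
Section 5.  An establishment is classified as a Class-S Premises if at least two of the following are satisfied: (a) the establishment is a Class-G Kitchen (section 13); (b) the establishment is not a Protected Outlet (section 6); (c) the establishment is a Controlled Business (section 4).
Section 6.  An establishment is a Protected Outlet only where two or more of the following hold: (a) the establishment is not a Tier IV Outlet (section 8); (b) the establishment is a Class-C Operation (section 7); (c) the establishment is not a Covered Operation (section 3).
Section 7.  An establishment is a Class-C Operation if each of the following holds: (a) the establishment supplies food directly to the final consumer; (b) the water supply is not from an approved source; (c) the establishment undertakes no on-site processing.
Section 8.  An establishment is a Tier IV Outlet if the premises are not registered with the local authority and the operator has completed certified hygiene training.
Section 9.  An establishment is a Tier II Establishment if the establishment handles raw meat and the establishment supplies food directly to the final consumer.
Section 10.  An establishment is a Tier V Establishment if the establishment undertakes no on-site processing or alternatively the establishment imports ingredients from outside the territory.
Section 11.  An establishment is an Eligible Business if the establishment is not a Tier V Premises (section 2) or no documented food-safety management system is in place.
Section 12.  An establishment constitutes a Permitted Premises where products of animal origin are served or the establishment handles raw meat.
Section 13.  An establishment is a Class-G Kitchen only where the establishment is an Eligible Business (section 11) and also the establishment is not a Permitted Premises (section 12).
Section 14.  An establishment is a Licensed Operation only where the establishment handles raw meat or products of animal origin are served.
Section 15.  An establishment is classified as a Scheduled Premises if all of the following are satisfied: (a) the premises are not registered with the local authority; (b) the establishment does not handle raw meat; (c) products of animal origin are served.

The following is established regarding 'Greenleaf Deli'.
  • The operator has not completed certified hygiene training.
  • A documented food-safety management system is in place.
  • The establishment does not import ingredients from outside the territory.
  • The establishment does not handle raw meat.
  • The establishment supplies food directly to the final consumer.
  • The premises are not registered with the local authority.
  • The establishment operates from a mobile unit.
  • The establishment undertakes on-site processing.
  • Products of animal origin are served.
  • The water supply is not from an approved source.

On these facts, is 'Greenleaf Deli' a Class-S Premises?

section 2 — Tier V Premises: [a documented food-safety management system is in place? yes] AND [the establishment handles raw meat? no] AND [the establishment supplies food directly to the final consumer? yes] → not satisfied.
section 11 — Eligible Business: [not a Tier V Premises (section 2)? yes] OR [no documented food-safety management system is in place? no] → satisfied.
section 12 — Permitted Premises: [products of animal origin are served? yes] OR [the establishment handles raw meat? no] → satisfied.
section 13 — Class-G Kitchen: [Eligible Business (section 11)? yes] AND [not a Permitted Premises (section 12)? no] → not satisfied.
section 8 — Tier IV Outlet: [the premises are not registered with the local authority? yes] AND [the operator has completed certified hygiene training? no] → not satisfied.
section 7 — Class-C Operation: [the establishment supplies food directly to the final consumer? yes] AND [the water supply is not from an approved source? yes] AND [the establishment undertakes no on-site processing? no] → not satisfied.
section 3 — Covered Operation: the establishment operates from a mobile unit? yes; the establishment imports ingredients from outside the territory? no; a documented food-safety management system is in place? yes — 2 of 3 hold (need ≥2) → satisfied.
section 6 — Protected Outlet: not a Tier IV Outlet (section 8)? yes; Class-C Operation (section 7)? no; not a Covered Operation (section 3)? no — 1 of 3 hold (need ≥2) → not satisfied.
section 15 — Scheduled Premises: [the premises are not registered with the local authority? yes] AND [the establishment does not handle raw meat? yes] AND [products of animal origin are served? yes] → satisfied.
section 14 — Licensed Operation: [the establishment handles raw meat? no] OR [products of animal origin are served? yes] → satisfied.
section 9 — Tier II Establishment: [the establishment handles raw meat? no] AND [the establishment supplies food directly to the final consumer? yes] → not satisfied.
section 4 — Controlled Business: Scheduled Premises (section 15)? yes; Licensed Operation (section 14)? yes; Tier II Establishment (section 9)? no — 2 of 3 hold (need ≥2) → satisfied.
section 5 — Class-S Premises: Class-G Kitchen (section 13)? no; not a Protected Outlet (section 6)? yes; Controlled Business (section 4)? yes — 2 of 3 hold (need ≥2) → satisfied.

Yes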